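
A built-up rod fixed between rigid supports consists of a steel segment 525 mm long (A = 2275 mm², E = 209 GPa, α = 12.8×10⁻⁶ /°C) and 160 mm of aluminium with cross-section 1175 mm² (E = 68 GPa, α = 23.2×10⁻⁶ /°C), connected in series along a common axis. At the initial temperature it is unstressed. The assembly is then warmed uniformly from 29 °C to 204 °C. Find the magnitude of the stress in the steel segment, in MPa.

σ ≈ 258 MPa (compressive)

Free thermal expansion of the whole bar: Σ αᵢΔT Lᵢ = 12.8×10⁻⁶×175×525 + 23.2×10⁻⁶×175×160 = 1.826 mm.
The rigid supports impose zero overall length change; the single axial force P common to all segments must satisfy P Σ Lᵢ/(AᵢEᵢ) = δ_free.
Σ Lᵢ/(AᵢEᵢ) = 525/(2275×209×10³) + 160/(1175×68×10³) = 3.107×10⁻⁶ mm/N.
Hence P = δ_free / Σ(L/AE) = 1.826/3.107×10⁻⁶ = 587.6 kN (compressive).
σ_{steel} = P / A = 587600 / 2275 = 258.3 MPa.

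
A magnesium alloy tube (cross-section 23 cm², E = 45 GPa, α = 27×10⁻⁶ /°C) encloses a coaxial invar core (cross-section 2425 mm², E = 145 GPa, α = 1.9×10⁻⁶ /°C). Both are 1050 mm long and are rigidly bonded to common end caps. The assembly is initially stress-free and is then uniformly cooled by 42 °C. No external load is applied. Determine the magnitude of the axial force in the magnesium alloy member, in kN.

Both members must finish at the same length. With the larger α, the magnesium alloy tends to over-contract; the plates restrain it, putting the magnesium alloy in tension and the invar in compression. With no external load the two internal forces are equal and opposite, magnitude P.
Setting the final lengths equal and cancelling L: (α₁ − α₂)ΔT = P/(A₁E₁) + P/(A₂E₂).
|α₁ − α₂|·ΔT = 25.1×10⁻⁶ × 42 = 0.001054.
1/(A₁E₁) + 1/(A₂E₂) = 1/(2300×45×10³) + 1/(2425×145×10³) = 1.251×10⁻⁸ N⁻¹.
P = 0.001054 / 1.251×10⁻⁸ = 84300 N = 84.3 kN.

P ≈ 84.3 kN (tensile in the magnesium alloy)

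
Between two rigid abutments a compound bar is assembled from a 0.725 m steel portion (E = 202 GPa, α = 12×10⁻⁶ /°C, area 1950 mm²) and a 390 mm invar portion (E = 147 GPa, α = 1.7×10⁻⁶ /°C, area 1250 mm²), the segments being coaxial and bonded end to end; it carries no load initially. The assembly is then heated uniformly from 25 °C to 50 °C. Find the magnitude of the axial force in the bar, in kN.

P ≈ 59.1 kN (compressive)

With the walls removed the bar would change length by δ_free = Σ αᵢΔT Lᵢ = 12×10⁻⁶×25×725 + 1.7×10⁻⁶×25×390 = 0.2341 mm.
The rigid supports impose zero overall length change; the single axial force P common to all segments must satisfy P Σ Lᵢ/(AᵢEᵢ) = δ_free.
Σ Lᵢ/(AᵢEᵢ) = 725/(1950×202×10³) + 390/(1250×147×10³) = 3.963×10⁻⁶ mm/N.
Hence P = δ_free / Σ(L/AE) = 0.2341/3.963×10⁻⁶ = 59.06 kN (compressive).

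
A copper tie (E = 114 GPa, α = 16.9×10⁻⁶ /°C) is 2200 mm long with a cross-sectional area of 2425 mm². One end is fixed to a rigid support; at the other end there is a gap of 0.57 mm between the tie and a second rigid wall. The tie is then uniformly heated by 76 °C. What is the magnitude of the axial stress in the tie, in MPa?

Free thermal elongation = αΔT L = 16.9×10⁻⁶ × 76 × 2200 = 2.826 mm.
The gap closes (δ_free > 0.57 mm) and the wall then resists a further 2.826 − 0.57 = 2.256 mm of expansion.
That suppressed elongation corresponds to σ = E·Δ/L = 114×10³ × 2.256/2200 = 116.9 MPa.

σ ≈ 117 MPa (compressive)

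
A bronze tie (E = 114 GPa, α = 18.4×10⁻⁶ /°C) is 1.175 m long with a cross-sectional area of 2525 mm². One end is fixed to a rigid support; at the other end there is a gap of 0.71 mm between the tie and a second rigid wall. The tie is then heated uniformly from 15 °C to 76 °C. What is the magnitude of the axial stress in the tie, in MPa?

If the wall were absent the tie would grow by αΔT L = 18.4×10⁻⁶ × 61 × 1175 = 1.319 mm.
After closing the 0.71 mm clearance, 1.319 − 0.71 = 0.6088 mm of expansion remains to be suppressed by the wall.
Compatibility: PL/(AE) = 0.6088 mm, so σ = P/A = E × (0.6088/1175) = 59.07 MPa.

σ ≈ 59.1 MPa (compressive)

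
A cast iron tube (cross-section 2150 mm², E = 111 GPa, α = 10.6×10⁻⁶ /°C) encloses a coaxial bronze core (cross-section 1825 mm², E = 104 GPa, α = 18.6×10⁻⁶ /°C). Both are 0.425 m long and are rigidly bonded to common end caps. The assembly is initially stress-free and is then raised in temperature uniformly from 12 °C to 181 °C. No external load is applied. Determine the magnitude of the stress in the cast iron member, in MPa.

The bronze has the larger α, so on heating it would change length more than the cast iron if both were free. The rigid plates force a common final length, so the bronze is put into compression and the cast iron into tension, with equal and opposite forces P (no external load).
Setting the final lengths equal and cancelling L: (α₁ − α₂)ΔT = P/(A₁E₁) + P/(A₂E₂).
|α₁ − α₂|·ΔT = 8×10⁻⁶ × 169 = 0.001352.
1/(A₁E₁) + 1/(A₂E₂) = 1/(2150×111×10³) + 1/(1825×104×10³) = 9.459×10⁻⁹ N⁻¹.
So P = 0.001352 / 9.459×10⁻⁹ = 142.9 kN.
σ_{cast iron} = P/A₁ = 142900/2150 = 66.48 MPa, tensile.

σ ≈ 66.5 MPa (tensile)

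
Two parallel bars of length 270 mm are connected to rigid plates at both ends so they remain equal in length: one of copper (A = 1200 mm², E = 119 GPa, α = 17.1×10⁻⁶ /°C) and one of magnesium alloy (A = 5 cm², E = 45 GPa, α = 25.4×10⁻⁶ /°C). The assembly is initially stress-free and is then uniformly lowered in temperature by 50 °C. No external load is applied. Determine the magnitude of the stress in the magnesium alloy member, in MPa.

Both members must finish at the same length. With the larger α, the magnesium alloy tends to over-contract; the plates restrain it, putting the magnesium alloy in tension and the copper in compression. With no external load the two internal forces are equal and opposite, magnitude P.
Setting the final lengths equal and cancelling L: (α₁ − α₂)ΔT = P/(A₁E₁) + P/(A₂E₂).
|α₁ − α₂|·ΔT = 8.3×10⁻⁶ × 50 = 0.000415.
1/(A₁E₁) + 1/(A₂E₂) = 1/(1200×119×10³) + 1/(500×45×10³) = 5.145×10⁻⁸ N⁻¹.
So P = 0.000415 / 5.145×10⁻⁸ = 8.067 kN.
σ_{magnesium alloy} = P/A₂ = 8067/500 = 16.13 MPa, tensile.

σ ≈ 16.1 MPa (tensile)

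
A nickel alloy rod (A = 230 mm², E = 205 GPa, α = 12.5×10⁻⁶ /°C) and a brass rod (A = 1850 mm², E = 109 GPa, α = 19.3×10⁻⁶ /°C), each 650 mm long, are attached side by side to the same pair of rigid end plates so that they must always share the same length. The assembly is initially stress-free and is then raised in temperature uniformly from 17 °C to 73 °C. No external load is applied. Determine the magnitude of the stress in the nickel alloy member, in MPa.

Equilibrium of a rigid end plate with no external load gives equal and opposite internal forces ±P in the two members. Since α_{brass} > α_{nickel alloy}, heating drives the brass into compression and the nickel alloy into tension.
Compatibility of the two members (thermal + elastic change equal): (α₁ − α₂)ΔT = P·[1/(A₁E₁) + 1/(A₂E₂)].
|α₁ − α₂|·ΔT = 6.8×10⁻⁶ × 56 = 0.0003808.
1/(A₁E₁) + 1/(A₂E₂) = 1/(230×205×10³) + 1/(1850×109×10³) = 2.617×10⁻⁸ N⁻¹.
P = 0.0003808 / 2.617×10⁻⁸ = 14550 N = 14.55 kN.
σ_{nickel alloy} = P/A₁ = 14550/230 = 63.27 MPa, tensile.

σ ≈ 63.3 MPa (tensile)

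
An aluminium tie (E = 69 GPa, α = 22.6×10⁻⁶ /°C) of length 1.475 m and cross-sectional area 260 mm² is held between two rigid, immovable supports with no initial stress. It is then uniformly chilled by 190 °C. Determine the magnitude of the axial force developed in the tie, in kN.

P ≈ 77 kN (tensile)

Full restraint means ε = 0, so the stress is σ = EαΔT = 69×10³ × 22.6×10⁻⁶ × 190 = 296.3 MPa.
Axial force P = σA = 296.3 × 260 = 77030 N = 77.03 kN, tensile.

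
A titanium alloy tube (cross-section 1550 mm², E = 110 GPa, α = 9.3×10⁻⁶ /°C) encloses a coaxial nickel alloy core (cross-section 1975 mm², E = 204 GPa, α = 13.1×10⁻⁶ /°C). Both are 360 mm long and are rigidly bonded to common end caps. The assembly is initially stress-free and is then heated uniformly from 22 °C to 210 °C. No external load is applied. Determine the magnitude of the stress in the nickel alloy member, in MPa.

Both members must finish at the same length. With the larger α, the nickel alloy tends to over-expand; the plates restrain it, putting the nickel alloy in compression and the titanium alloy in tension. With no external load the two internal forces are equal and opposite, magnitude P.
Equating the net (thermal + elastic) strains gives |α₁ − α₂|·ΔT = P·[1/(A₁E₁) + 1/(A₂E₂)].
|α₁ − α₂|·ΔT = 3.8×10⁻⁶ × 188 = 0.0007144.
1/(A₁E₁) + 1/(A₂E₂) = 1/(1550×110×10³) + 1/(1975×204×10³) = 8.347×10⁻⁹ N⁻¹.
So P = 0.0007144 / 8.347×10⁻⁹ = 85.59 kN.
σ_{nickel alloy} = P/A₂ = 85590/1975 = 43.33 MPa, compressive.

σ ≈ 43.3 MPa (compressive)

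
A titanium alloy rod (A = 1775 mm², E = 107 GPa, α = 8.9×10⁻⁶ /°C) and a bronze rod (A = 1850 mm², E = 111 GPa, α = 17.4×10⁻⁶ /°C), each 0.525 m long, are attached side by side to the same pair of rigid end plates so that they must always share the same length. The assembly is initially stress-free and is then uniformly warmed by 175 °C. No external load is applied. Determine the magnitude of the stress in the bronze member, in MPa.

σ ≈ 79.3 MPa (compressive)

Both members must finish at the same length. With the larger α, the bronze tends to over-expand; the plates restrain it, putting the bronze in compression and the titanium alloy in tension. With no external load the two internal forces are equal and opposite, magnitude P.
Setting the final lengths equal and cancelling L: (α₁ − α₂)ΔT = P/(A₁E₁) + P/(A₂E₂).
|α₁ − α₂|·ΔT = 8.5×10⁻⁶ × 175 = 0.001487.
1/(A₁E₁) + 1/(A₂E₂) = 1/(1775×107×10³) + 1/(1850×111×10³) = 1.013×10⁻⁸ N⁻¹.
P = 0.001487 / 1.013×10⁻⁸ = 146800 N = 146.8 kN.
σ_{bronze} = P/A₂ = 146800/1850 = 79.33 MPa, compressive.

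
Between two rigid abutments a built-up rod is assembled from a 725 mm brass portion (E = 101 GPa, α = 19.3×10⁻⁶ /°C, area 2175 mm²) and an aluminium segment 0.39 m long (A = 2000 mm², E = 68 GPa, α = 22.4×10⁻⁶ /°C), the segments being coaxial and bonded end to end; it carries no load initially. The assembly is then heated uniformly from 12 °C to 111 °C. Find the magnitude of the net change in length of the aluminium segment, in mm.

|ΔL| ≈ 0.181 mm

If the supports were absent, the total length change would be Σ αᵢΔT Lᵢ = 19.3×10⁻⁶×99×725 + 22.4×10⁻⁶×99×390 = 2.25 mm.
The rigid supports impose zero overall length change; the single axial force P common to all segments must satisfy P Σ Lᵢ/(AᵢEᵢ) = δ_free.
Σ Lᵢ/(AᵢEᵢ) = 725/(2175×101×10³) + 390/(2000×68×10³) = 6.168×10⁻⁶ mm/N.
Hence P = δ_free / Σ(L/AE) = 2.25/6.168×10⁻⁶ = 364.8 kN (compressive).
For the aluminium segment, free thermal change = 22.4×10⁻⁶×99×390 = 0.8649 mm and elastic change from P = 364800×390/(2000×68×10³) = 1.046 mm; these oppose, so the net change is 0.181 mm (segment shortens).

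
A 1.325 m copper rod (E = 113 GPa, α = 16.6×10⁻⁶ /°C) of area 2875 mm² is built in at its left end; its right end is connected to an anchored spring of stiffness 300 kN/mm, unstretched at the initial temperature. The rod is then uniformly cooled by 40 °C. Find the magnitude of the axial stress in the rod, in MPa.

σ ≈ 41.3 MPa (tensile)

Free thermal contraction: δ_free = αΔT L = 16.6×10⁻⁶ × 40 × 1325 = 0.8798 mm.
With a force P in the spring, the elastic change of the rod is PL/(AE) and that of the spring is P/k; compatibility requires their sum to equal δ_free.
So P = δ_free / [L/(AE) + 1/k] = 0.8798 / [ 1325/(2875×113×10³) + 1/(300×10³) ].
P = 0.8798 / 7.412×10⁻⁶ = 118700 N.
σ = P/A = 118700/2875 = 41.29 MPa.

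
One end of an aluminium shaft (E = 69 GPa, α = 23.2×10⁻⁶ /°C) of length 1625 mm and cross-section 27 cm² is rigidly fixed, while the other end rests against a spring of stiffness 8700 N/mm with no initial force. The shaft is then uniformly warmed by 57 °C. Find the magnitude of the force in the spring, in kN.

Free thermal expansion: δ_free = αΔT L = 23.2×10⁻⁶ × 57 × 1625 = 2.149 mm.
Let P be the compressive force at the spring. The shaft shortens elastically by PL/(AE) and the spring compresses by P/k; together these equal δ_free.
P [ L/(AE) + 1/k ] = δ_free → P [ 1625/(2700×69×10³) + 1/(8700) ] = 2.149.
P = 2.149 / 0.0001237 = 17380 N.

P ≈ 17.4 kN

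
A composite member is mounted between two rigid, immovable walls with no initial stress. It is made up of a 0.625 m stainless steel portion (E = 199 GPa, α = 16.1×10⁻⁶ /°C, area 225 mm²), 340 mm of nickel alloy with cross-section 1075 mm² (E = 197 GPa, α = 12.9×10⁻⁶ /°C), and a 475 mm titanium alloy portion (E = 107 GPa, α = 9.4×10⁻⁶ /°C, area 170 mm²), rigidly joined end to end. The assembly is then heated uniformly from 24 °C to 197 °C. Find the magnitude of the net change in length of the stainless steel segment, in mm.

With the walls removed the bar would change length by δ_free = Σ αᵢΔT Lᵢ = 16.1×10⁻⁶×173×625 + 12.9×10⁻⁶×173×340 + 9.4×10⁻⁶×173×475 = 3.272 mm.
The walls prevent any net length change, so an axial force P (same in every segment) develops. Compatibility: P · Σ Lᵢ/(AᵢEᵢ) = δ_free.
The series flexibility is Σ Lᵢ/(AᵢEᵢ) = 625/(225×199×10³) + 340/(1075×197×10³) + 475/(170×107×10³) = 4.168×10⁻⁵ mm/N.
Hence P = δ_free / Σ(L/AE) = 3.272/4.168×10⁻⁵ = 78.51 kN (compressive).
For the stainless steel segment, free thermal change = 16.1×10⁻⁶×173×625 = 1.741 mm and elastic change from P = 78510×625/(225×199×10³) = 1.096 mm; these oppose, so the net change is 0.645 mm (segment lengthens).

|ΔL| ≈ 0.645 mm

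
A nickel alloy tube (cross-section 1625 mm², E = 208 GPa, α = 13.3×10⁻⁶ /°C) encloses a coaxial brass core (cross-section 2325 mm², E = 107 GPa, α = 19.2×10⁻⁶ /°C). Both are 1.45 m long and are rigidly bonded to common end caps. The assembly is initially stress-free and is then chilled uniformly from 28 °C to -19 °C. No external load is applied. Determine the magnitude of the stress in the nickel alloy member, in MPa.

σ ≈ 24.5 MPa (compressive)

Equilibrium of a rigid end plate with no external load gives equal and opposite internal forces ±P in the two members. Since α_{brass} > α_{nickel alloy}, cooling drives the brass into tension and the nickel alloy into compression.
Compatibility of the two members (thermal + elastic change equal): (α₁ − α₂)ΔT = P·[1/(A₁E₁) + 1/(A₂E₂)].
|α₁ − α₂|·ΔT = 5.9×10⁻⁶ × 47 = 0.0002773.
1/(A₁E₁) + 1/(A₂E₂) = 1/(1625×208×10³) + 1/(2325×107×10³) = 6.978×10⁻⁹ N⁻¹.
P = 0.0002773 / 6.978×10⁻⁹ = 39740 N = 39.74 kN.
σ_{nickel alloy} = P/A₁ = 39740/1625 = 24.45 MPa, compressive.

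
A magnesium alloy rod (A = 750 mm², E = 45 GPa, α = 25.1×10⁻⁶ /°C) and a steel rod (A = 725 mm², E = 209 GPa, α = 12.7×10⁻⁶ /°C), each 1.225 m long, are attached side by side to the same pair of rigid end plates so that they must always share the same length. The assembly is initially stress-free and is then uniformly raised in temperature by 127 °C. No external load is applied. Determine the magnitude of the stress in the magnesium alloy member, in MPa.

σ ≈ 58 MPa (compressive)

The magnesium alloy has the larger α, so on heating it would change length more than the steel if both were free. The rigid plates force a common final length, so the magnesium alloy is put into compression and the steel into tension, with equal and opposite forces P (no external load).
Equating the net (thermal + elastic) strains gives |α₁ − α₂|·ΔT = P·[1/(A₁E₁) + 1/(A₂E₂)].
|α₁ − α₂|·ΔT = 12.4×10⁻⁶ × 127 = 0.001575.
1/(A₁E₁) + 1/(A₂E₂) = 1/(750×45×10³) + 1/(725×209×10³) = 3.623×10⁻⁸ N⁻¹.
So P = 0.001575 / 3.623×10⁻⁸ = 43.47 kN.
σ_{magnesium alloy} = P/A₁ = 43470/750 = 57.96 MPa, compressive.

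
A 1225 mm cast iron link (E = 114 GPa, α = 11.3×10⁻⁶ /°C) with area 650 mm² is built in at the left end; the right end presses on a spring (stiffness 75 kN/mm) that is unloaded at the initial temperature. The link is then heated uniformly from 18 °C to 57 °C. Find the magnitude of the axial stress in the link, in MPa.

σ ≈ 27.8 MPa (compressive)

The unrestrained thermal change is αΔT L = 11.3×10⁻⁶ × 39 × 1225 = 0.5399 mm.
Let P be the compressive force at the spring. The link shortens elastically by PL/(AE) and the spring compresses by P/k; together these equal δ_free.
P [ L/(AE) + 1/k ] = δ_free → P [ 1225/(650×114×10³) + 1/(75×10³) ] = 0.5399.
P = 0.5399 / 2.987×10⁻⁵ = 18080 N.
σ = P/A = 18080/650 = 27.81 MPa.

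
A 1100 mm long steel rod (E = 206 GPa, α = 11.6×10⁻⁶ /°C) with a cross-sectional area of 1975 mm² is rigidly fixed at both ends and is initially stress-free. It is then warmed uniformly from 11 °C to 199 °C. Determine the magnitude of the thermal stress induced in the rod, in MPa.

Because both ends are immovable the net strain is zero, and the suppressed thermal strain is αΔT = 11.6×10⁻⁶ × 188 = 2180.8×10⁻⁶.
σ = EαΔT = 206×10³ × 11.6×10⁻⁶ × 188 = 449.2 MPa (compressive; the rod is trying to expand).

σ ≈ 449 MPa (compressive)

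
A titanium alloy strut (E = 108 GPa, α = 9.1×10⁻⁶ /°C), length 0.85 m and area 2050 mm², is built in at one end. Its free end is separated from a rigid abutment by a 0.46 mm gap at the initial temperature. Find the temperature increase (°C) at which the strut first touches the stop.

The gap closes when αΔT L = 0.46 mm, since the strut is still unstressed at that instant.
ΔT = 0.46 / (9.1×10⁻⁶ × 850) = 59.47 °C.

ΔT ≈ 59.5 °C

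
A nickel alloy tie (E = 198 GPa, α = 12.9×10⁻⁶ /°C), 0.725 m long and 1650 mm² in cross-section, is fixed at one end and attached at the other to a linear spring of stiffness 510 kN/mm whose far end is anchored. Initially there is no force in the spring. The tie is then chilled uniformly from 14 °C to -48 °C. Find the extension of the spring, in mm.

δ ≈ 0.272 mm

If the spring were absent the tie would shorten by αΔT L = 12.9×10⁻⁶ × 62 × 725 = 0.5799 mm.
With a force P in the spring, the elastic change of the tie is PL/(AE) and that of the spring is P/k; compatibility requires their sum to equal δ_free.
So P = δ_free / [L/(AE) + 1/k] = 0.5799 / [ 725/(1650×198×10³) + 1/(510×10³) ].
P = 0.5799 / 4.18×10⁻⁶ = 138700 N.
Spring extension = P/k = 138700/(510×10³) = 0.272 mm.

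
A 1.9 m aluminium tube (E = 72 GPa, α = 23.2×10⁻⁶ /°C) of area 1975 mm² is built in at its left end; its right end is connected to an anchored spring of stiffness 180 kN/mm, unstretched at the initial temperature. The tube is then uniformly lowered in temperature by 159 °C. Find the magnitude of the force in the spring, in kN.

The unrestrained thermal change is αΔT L = 23.2×10⁻⁶ × 159 × 1900 = 7.009 mm.
Let P be the tensile force in the spring. The tube extends elastically by PL/(AE) and the spring stretches by P/k; together these equal δ_free.
P [ L/(AE) + 1/k ] = δ_free → P [ 1900/(1975×72×10³) + 1/(180×10³) ] = 7.009.
P = 7.009 / 1.892×10⁻⁵ = 370500 N.

P ≈ 370 kN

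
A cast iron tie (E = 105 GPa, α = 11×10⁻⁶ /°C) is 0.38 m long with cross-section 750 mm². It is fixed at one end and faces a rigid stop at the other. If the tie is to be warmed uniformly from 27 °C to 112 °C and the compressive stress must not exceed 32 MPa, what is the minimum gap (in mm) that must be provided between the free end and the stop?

g ≈ 0.239 mm

Free expansion if unrestrained: δ_free = αΔT L = 11×10⁻⁶ × 85 × 380 = 0.3553 mm.
At the allowable stress the elastic shortening the wall may impose is σL/E = 32 × 380 / (105×10³) = 0.1158 mm.
So the gap has to take up the difference, g_min = δ_free − σL/E = 0.3553 − 0.1158 = 0.2395 mm.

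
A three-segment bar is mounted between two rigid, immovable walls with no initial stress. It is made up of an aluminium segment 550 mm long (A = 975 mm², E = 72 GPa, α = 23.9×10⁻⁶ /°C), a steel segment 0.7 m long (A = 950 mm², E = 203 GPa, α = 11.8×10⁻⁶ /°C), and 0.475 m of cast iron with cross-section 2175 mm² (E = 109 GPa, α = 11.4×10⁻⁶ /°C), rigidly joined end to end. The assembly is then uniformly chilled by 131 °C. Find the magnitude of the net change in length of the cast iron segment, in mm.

Free thermal contraction of the whole bar: Σ αᵢΔT Lᵢ = 23.9×10⁻⁶×131×550 + 11.8×10⁻⁶×131×700 + 11.4×10⁻⁶×131×475 = 3.513 mm.
The walls prevent any net length change, so an axial force P (same in every segment) develops. Compatibility: P · Σ Lᵢ/(AᵢEᵢ) = δ_free.
The series flexibility is Σ Lᵢ/(AᵢEᵢ) = 550/(975×72×10³) + 700/(950×203×10³) + 475/(2175×109×10³) = 1.347×10⁻⁵ mm/N.
So P = 3.513 / 1.347×10⁻⁵ = 260.9 kN, tensile.
For the cast iron segment, free thermal change = 11.4×10⁻⁶×131×475 = 0.7094 mm and elastic change from P = 260900×475/(2175×109×10³) = 0.5227 mm; these oppose, so the net change is 0.187 mm (segment shortens).

|ΔL| ≈ 0.187 mm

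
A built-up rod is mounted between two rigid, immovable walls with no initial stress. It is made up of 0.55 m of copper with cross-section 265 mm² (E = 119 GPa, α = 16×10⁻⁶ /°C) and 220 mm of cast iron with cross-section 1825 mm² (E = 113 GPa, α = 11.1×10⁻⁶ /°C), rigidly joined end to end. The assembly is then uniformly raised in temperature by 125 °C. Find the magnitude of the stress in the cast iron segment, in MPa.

With the walls removed the bar would change length by δ_free = Σ αᵢΔT Lᵢ = 16×10⁻⁶×125×550 + 11.1×10⁻⁶×125×220 = 1.405 mm.
Since the ends are fixed, an axial force P builds up, equal in every segment, with P · Σ Lᵢ/(AᵢEᵢ) = δ_free.
Σ Lᵢ/(AᵢEᵢ) = 550/(265×119×10³) + 220/(1825×113×10³) = 1.851×10⁻⁵ mm/N.
P = 1.405 / 1.851×10⁻⁵ = 75930 N = 75.93 kN, compressive.
σ_{cast iron} = P / A = 75930 / 1825 = 41.6 MPa.

σ ≈ 41.6 MPa (compressive)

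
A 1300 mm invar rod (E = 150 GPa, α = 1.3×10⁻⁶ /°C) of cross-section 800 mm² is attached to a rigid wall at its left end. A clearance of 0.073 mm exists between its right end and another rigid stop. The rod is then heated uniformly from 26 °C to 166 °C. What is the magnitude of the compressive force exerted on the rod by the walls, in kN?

Unrestrained expansion: δ_free = αΔT L = 1.3×10⁻⁶ × 140 × 1300 = 0.2366 mm.
After closing the 0.073 mm clearance, 0.2366 − 0.073 = 0.1636 mm of expansion remains to be suppressed by the wall.
So σ = E(δ_free − g)/L = 150×10³ × 0.1636/1300 = 18.88 MPa.
Force on the wall = σA = 18.88 × 800 mm² = 15.1 kN.

P ≈ 15.1 kN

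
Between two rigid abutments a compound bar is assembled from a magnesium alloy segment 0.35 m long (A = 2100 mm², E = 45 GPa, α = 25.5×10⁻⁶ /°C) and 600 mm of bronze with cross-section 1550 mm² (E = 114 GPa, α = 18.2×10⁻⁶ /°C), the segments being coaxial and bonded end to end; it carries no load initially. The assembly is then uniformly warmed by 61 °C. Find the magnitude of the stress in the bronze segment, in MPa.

σ ≈ 110 MPa (compressive)

Free thermal expansion of the whole bar: Σ αᵢΔT Lᵢ = 25.5×10⁻⁶×61×350 + 18.2×10⁻⁶×61×600 = 1.211 mm.
The rigid supports impose zero overall length change; the single axial force P common to all segments must satisfy P Σ Lᵢ/(AᵢEᵢ) = δ_free.
Σ Lᵢ/(AᵢEᵢ) = 350/(2100×45×10³) + 600/(1550×114×10³) = 7.099×10⁻⁶ mm/N.
P = 1.211 / 7.099×10⁻⁶ = 170500 N = 170.5 kN, compressive.
σ_{bronze} = P / A = 170500 / 1550 = 110 MPa.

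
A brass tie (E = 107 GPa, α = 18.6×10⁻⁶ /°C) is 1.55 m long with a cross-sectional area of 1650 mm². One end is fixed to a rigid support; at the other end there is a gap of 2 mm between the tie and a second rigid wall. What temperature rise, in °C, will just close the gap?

Contact occurs when the free expansion equals the gap: αΔT L = 2 mm.
ΔT = 2 / (18.6×10⁻⁶ × 1550) = 69.37 °C.

ΔT ≈ 69.4 °C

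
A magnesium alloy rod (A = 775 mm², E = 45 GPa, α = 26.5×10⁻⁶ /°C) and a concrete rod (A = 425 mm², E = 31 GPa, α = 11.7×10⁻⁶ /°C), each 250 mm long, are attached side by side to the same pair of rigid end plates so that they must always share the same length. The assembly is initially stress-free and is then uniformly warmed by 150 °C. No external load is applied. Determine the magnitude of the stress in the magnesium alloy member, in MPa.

σ ≈ 27.4 MPa (compressive)

Equilibrium of a rigid end plate with no external load gives equal and opposite internal forces ±P in the two members. Since α_{magnesium alloy} > α_{concrete}, heating drives the magnesium alloy into compression and the concrete into tension.
Compatibility of the two members (thermal + elastic change equal): (α₁ − α₂)ΔT = P·[1/(A₁E₁) + 1/(A₂E₂)].
|α₁ − α₂|·ΔT = 14.8×10⁻⁶ × 150 = 0.00222.
1/(A₁E₁) + 1/(A₂E₂) = 1/(775×45×10³) + 1/(425×31×10³) = 1.046×10⁻⁷ N⁻¹.
So P = 0.00222 / 1.046×10⁻⁷ = 21.23 kN.
σ_{magnesium alloy} = P/A₁ = 21230/775 = 27.39 MPa, compressive.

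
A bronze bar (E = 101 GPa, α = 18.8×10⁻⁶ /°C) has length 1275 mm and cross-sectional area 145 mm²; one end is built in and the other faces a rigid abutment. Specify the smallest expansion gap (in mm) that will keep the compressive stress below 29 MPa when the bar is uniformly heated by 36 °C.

Free expansion if unrestrained: δ_free = αΔT L = 18.8×10⁻⁶ × 36 × 1275 = 0.8629 mm.
A stress of 29 MPa corresponds to the wall pushing the bar back by σL/E = 29×1275/(101×10³) = 0.3661 mm.
So the gap has to take up the difference, g_min = δ_free − σL/E = 0.8629 − 0.3661 = 0.4968 mm.

g ≈ 0.497 mm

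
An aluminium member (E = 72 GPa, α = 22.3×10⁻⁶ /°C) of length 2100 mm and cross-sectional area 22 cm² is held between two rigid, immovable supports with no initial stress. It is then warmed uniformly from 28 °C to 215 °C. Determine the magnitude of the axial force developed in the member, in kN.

P ≈ 661 kN (compressive)

The ends cannot move, so σ = EαΔT = 72×10³ × 22.3×10⁻⁶ × 187 = 300.2 MPa.
Then P = σA = 300.2 × 2200 mm² = 660.5 kN, compressive.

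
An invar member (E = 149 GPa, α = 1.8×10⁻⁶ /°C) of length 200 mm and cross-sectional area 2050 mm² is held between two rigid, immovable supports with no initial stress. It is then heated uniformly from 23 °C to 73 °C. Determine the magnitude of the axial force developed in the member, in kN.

P ≈ 27.5 kN (compressive)

With zero net strain, σ = E·αΔT = 149 GPa × 1.8×10⁻⁶ × 50 = 13.41 MPa.
Axial force P = σA = 13.41 × 2050 = 27490 N = 27.49 kN, compressive.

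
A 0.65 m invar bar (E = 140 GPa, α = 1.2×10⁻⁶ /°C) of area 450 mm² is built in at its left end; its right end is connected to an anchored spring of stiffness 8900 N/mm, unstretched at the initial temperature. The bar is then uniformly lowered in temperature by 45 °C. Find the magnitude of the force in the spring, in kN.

Free thermal contraction: δ_free = αΔT L = 1.2×10⁻⁶ × 45 × 650 = 0.0351 mm.
With a force P in the spring, the elastic change of the bar is PL/(AE) and that of the spring is P/k; compatibility requires their sum to equal δ_free.
P [ L/(AE) + 1/k ] = δ_free → P [ 650/(450×140×10³) + 1/(8900) ] = 0.0351.
P = 0.0351 / 0.0001227 = 286.1 N.

P ≈ 0.286 kN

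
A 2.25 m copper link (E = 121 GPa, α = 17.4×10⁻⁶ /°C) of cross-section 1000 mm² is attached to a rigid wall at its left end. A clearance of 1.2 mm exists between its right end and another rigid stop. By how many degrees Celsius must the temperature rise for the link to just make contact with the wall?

The gap closes when αΔT L = 1.2 mm, since the link is still unstressed at that instant.
So ΔT = g/(αL) = 1.2/(17.4×10⁻⁶ × 2250) = 30.65 °C.

ΔT ≈ 30.7 °C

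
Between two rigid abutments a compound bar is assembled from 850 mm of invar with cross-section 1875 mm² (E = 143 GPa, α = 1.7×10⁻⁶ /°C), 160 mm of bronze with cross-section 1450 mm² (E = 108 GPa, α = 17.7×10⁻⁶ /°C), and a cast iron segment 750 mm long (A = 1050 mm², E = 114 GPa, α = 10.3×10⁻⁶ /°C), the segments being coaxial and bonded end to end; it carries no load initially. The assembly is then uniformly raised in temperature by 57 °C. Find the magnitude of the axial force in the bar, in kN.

With the walls removed the bar would change length by δ_free = Σ αᵢΔT Lᵢ = 1.7×10⁻⁶×57×850 + 17.7×10⁻⁶×57×160 + 10.3×10⁻⁶×57×750 = 0.6841 mm.
Since the ends are fixed, an axial force P builds up, equal in every segment, with P · Σ Lᵢ/(AᵢEᵢ) = δ_free.
Σ Lᵢ/(AᵢEᵢ) = 850/(1875×143×10³) + 160/(1450×108×10³) + 750/(1050×114×10³) = 1.046×10⁻⁵ mm/N.
Hence P = δ_free / Σ(L/AE) = 0.6841/1.046×10⁻⁵ = 65.42 kN (compressive).

P ≈ 65.4 kN (compressive)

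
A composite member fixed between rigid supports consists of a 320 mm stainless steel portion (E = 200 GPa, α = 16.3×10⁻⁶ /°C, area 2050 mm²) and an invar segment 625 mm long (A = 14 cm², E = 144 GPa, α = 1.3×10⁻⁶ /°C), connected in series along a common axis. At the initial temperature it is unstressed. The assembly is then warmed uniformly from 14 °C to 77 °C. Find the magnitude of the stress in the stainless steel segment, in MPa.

σ ≈ 47.7 MPa (compressive)

If the supports were absent, the total length change would be Σ αᵢΔT Lᵢ = 16.3×10⁻⁶×63×320 + 1.3×10⁻⁶×63×625 = 0.3798 mm.
Since the ends are fixed, an axial force P builds up, equal in every segment, with P · Σ Lᵢ/(AᵢEᵢ) = δ_free.
The series flexibility is Σ Lᵢ/(AᵢEᵢ) = 320/(2050×200×10³) + 625/(1400×144×10³) = 3.881×10⁻⁶ mm/N.
P = 0.3798 / 3.881×10⁻⁶ = 97870 N = 97.87 kN, compressive.
σ_{stainless steel} = P / A = 97870 / 2050 = 47.74 MPa.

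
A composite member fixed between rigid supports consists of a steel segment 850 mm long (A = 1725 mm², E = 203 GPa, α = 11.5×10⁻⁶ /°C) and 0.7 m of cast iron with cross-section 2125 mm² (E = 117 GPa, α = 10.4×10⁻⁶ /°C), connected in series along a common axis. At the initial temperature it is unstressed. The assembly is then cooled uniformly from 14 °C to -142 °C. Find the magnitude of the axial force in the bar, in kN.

If the supports were absent, the total length change would be Σ αᵢΔT Lᵢ = 11.5×10⁻⁶×156×850 + 10.4×10⁻⁶×156×700 = 2.661 mm.
Since the ends are fixed, an axial force P builds up, equal in every segment, with P · Σ Lᵢ/(AᵢEᵢ) = δ_free.
The series flexibility is Σ Lᵢ/(AᵢEᵢ) = 850/(1725×203×10³) + 700/(2125×117×10³) = 5.243×10⁻⁶ mm/N.
So P = 2.661 / 5.243×10⁻⁶ = 507.5 kN, tensile.

P ≈ 507 kN (tensile)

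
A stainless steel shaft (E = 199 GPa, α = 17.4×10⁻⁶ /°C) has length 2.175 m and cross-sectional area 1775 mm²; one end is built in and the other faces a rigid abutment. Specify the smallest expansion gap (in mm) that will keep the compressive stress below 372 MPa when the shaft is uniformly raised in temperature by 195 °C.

g ≈ 3.31 mm

Free expansion if unrestrained: δ_free = αΔT L = 17.4×10⁻⁶ × 195 × 2175 = 7.38 mm.
At the allowable stress the elastic shortening the wall may impose is σL/E = 372 × 2175 / (199×10³) = 4.066 mm.
So the gap has to take up the difference, g_min = δ_free − σL/E = 7.38 − 4.066 = 3.314 mm.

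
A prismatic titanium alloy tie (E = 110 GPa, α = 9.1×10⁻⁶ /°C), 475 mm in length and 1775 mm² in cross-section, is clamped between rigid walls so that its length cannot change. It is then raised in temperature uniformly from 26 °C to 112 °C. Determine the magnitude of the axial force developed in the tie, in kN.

Full restraint means ε = 0, so the stress is σ = EαΔT = 110×10³ × 9.1×10⁻⁶ × 86 = 86.09 MPa.
Axial force P = σA = 86.09 × 1775 = 152800 N = 152.8 kN, compressive.

P ≈ 153 kN (compressive)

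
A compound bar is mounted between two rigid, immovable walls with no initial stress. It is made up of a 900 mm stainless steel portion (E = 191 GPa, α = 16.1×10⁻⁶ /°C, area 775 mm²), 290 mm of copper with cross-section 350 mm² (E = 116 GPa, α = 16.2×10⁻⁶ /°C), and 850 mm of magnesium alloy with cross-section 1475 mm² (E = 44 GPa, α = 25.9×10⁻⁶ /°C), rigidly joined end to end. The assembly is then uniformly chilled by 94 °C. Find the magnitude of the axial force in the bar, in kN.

P ≈ 147 kN (tensile)

If the supports were absent, the total length change would be Σ αᵢΔT Lᵢ = 16.1×10⁻⁶×94×900 + 16.2×10⁻⁶×94×290 + 25.9×10⁻⁶×94×850 = 3.873 mm.
Since the ends are fixed, an axial force P builds up, equal in every segment, with P · Σ Lᵢ/(AᵢEᵢ) = δ_free.
The series flexibility is Σ Lᵢ/(AᵢEᵢ) = 900/(775×191×10³) + 290/(350×116×10³) + 850/(1475×44×10³) = 2.632×10⁻⁵ mm/N.
Hence P = δ_free / Σ(L/AE) = 3.873/2.632×10⁻⁵ = 147.2 kN (tensile).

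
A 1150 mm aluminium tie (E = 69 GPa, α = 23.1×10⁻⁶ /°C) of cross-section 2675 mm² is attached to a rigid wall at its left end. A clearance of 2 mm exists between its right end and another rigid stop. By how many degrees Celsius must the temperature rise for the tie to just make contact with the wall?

ΔT ≈ 75.3 °C

Contact occurs when the free expansion equals the gap: αΔT L = 2 mm.
ΔT = 2 / (23.1×10⁻⁶ × 1150) = 75.29 °C.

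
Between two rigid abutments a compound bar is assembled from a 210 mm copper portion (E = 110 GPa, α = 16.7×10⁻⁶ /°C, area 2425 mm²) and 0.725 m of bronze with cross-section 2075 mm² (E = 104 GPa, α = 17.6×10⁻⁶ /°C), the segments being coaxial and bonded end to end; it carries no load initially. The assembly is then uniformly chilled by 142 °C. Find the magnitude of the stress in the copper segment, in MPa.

σ ≈ 230 MPa (tensile)

With the walls removed the bar would change length by δ_free = Σ αᵢΔT Lᵢ = 16.7×10⁻⁶×142×210 + 17.6×10⁻⁶×142×725 = 2.31 mm.
The walls prevent any net length change, so an axial force P (same in every segment) develops. Compatibility: P · Σ Lᵢ/(AᵢEᵢ) = δ_free.
The series flexibility is Σ Lᵢ/(AᵢEᵢ) = 210/(2425×110×10³) + 725/(2075×104×10³) = 4.147×10⁻⁶ mm/N.
So P = 2.31 / 4.147×10⁻⁶ = 557 kN, tensile.
σ_{copper} = P / A = 557000 / 2425 = 229.7 MPa.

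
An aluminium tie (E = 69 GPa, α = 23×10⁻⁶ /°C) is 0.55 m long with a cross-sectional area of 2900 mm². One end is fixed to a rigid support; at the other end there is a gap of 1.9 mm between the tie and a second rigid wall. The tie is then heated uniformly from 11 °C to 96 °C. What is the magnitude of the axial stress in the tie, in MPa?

Unrestrained expansion: δ_free = αΔT L = 23×10⁻⁶ × 85 × 550 = 1.075 mm.
Since δ_free = 1.08 mm is less than the 1.9 mm gap, the tie never touches the wall. No axial force develops.

σ ≈ 0 MPa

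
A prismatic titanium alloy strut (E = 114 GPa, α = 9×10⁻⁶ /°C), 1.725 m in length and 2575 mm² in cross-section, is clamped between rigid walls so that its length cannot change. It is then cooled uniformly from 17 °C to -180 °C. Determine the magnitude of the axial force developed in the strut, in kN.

With zero net strain, σ = E·αΔT = 114 GPa × 9×10⁻⁶ × 197 = 202.1 MPa.
P = AEαΔT = 2575 × 114×10³ × 9×10⁻⁶ × 197 = 520.5 kN (tensile).

P ≈ 520 kN (tensile)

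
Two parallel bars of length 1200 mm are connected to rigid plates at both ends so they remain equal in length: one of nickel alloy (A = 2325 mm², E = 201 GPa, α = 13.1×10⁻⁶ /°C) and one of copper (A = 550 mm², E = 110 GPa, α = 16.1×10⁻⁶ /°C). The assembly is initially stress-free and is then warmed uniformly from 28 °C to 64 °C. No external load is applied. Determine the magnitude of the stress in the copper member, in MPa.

Equilibrium of a rigid end plate with no external load gives equal and opposite internal forces ±P in the two members. Since α_{copper} > α_{nickel alloy}, heating drives the copper into compression and the nickel alloy into tension.
Equating the net (thermal + elastic) strains gives |α₁ − α₂|·ΔT = P·[1/(A₁E₁) + 1/(A₂E₂)].
|α₁ − α₂|·ΔT = 3×10⁻⁶ × 36 = 0.000108.
1/(A₁E₁) + 1/(A₂E₂) = 1/(2325×201×10³) + 1/(550×110×10³) = 1.867×10⁻⁸ N⁻¹.
P = 0.000108 / 1.867×10⁻⁸ = 5785 N = 5.785 kN.
σ_{copper} = P/A₂ = 5785/550 = 10.52 MPa, compressive.

σ ≈ 10.5 MPa (compressive)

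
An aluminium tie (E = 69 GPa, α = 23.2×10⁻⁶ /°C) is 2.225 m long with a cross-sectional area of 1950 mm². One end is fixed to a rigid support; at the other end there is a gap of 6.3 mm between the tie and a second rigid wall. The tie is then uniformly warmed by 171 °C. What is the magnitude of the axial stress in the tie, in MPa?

σ ≈ 78.4 MPa (compressive)

If the wall were absent the tie would grow by αΔT L = 23.2×10⁻⁶ × 171 × 2225 = 8.827 mm.
After closing the 6.3 mm clearance, 8.827 − 6.3 = 2.527 mm of expansion remains to be suppressed by the wall.
So σ = E(δ_free − g)/L = 69×10³ × 2.527/2225 = 78.37 MPa.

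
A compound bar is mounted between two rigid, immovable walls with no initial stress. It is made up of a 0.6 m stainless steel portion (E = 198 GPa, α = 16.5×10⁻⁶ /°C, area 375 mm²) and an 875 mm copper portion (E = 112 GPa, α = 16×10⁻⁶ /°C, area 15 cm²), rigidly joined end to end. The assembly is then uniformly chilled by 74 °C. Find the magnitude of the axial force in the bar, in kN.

If the supports were absent, the total length change would be Σ αᵢΔT Lᵢ = 16.5×10⁻⁶×74×600 + 16×10⁻⁶×74×875 = 1.769 mm.
The walls prevent any net length change, so an axial force P (same in every segment) develops. Compatibility: P · Σ Lᵢ/(AᵢEᵢ) = δ_free.
Σ Lᵢ/(AᵢEᵢ) = 600/(375×198×10³) + 875/(1500×112×10³) = 1.329×10⁻⁵ mm/N.
P = 1.769 / 1.329×10⁻⁵ = 133100 N = 133.1 kN, tensile.

P ≈ 133 kN (tensile)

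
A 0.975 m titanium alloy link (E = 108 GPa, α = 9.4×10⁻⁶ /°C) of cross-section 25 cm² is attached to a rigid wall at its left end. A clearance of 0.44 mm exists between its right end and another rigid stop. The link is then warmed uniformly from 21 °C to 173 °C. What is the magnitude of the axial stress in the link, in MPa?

If the wall were absent the link would grow by αΔT L = 9.4×10⁻⁶ × 152 × 975 = 1.393 mm.
After closing the 0.44 mm clearance, 1.393 − 0.44 = 0.9531 mm of expansion remains to be suppressed by the wall.
Compatibility: PL/(AE) = 0.9531 mm, so σ = P/A = E × (0.9531/975) = 105.6 MPa.

σ ≈ 106 MPa (compressive)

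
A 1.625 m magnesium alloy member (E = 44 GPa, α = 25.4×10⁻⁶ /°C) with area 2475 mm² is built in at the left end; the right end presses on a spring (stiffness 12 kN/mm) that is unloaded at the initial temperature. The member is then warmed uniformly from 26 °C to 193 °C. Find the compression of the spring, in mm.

Free thermal expansion: δ_free = αΔT L = 25.4×10⁻⁶ × 167 × 1625 = 6.893 mm.
With a force P in the spring, the elastic change of the member is PL/(AE) and that of the spring is P/k; compatibility requires their sum to equal δ_free.
P [ L/(AE) + 1/k ] = δ_free → P [ 1625/(2475×44×10³) + 1/(12×10³) ] = 6.893.
P = 6.893 / 9.826×10⁻⁵ = 70150 N.
Spring compression = P/k = 70150/(12×10³) = 5.846 mm.

δ ≈ 5.85 mm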